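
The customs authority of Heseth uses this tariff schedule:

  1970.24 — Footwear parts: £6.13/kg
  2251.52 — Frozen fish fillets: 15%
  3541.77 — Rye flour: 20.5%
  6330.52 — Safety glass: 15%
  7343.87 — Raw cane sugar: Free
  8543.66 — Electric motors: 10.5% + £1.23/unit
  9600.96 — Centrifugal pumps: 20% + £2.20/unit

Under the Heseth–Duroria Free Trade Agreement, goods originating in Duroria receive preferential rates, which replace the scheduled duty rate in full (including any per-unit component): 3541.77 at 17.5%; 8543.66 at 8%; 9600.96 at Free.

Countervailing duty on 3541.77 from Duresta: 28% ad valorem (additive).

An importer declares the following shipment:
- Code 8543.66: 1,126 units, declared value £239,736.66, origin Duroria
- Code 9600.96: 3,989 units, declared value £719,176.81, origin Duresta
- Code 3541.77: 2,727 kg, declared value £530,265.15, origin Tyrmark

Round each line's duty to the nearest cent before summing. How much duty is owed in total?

£280,494.45

Line 1 (8543.66, Duroria, 1,126 units, £239,736.66):
Base rate for 8543.66 is 10.5% + £1.23/unit.
Origin Duroria qualifies under the Heseth–Duroria agreement and 8543.66 is covered: preferential rate 8% applies instead.
Duty = £239,736.66 × 8% = £19,178.93.
Line 2 (9600.96, Duresta, 3,989 units, £719,176.81):
Base rate for 9600.96 is 20% + £2.20/unit.
9600.96 has an FTA preferential rate, but origin Duresta is not Duroria; base rate stands.
Duty = £719,176.81 × 20% + 3,989 × £2.20 = £152,611.16.
Line 3 (3541.77, Tyrmark, 2,727 kg, £530,265.15):
Base rate for 3541.77 is 20.5%.
3541.77 has an FTA preferential rate, but origin Tyrmark is not Duroria; base rate stands.
The additional-duty order on 3541.77 targets Duresta, not Tyrmark; it does not apply.
Duty = £530,265.15 × 20.5% = £108,704.36.
Total = £19,178.93 + £152,611.16 + £108,704.36 = £280,494.45.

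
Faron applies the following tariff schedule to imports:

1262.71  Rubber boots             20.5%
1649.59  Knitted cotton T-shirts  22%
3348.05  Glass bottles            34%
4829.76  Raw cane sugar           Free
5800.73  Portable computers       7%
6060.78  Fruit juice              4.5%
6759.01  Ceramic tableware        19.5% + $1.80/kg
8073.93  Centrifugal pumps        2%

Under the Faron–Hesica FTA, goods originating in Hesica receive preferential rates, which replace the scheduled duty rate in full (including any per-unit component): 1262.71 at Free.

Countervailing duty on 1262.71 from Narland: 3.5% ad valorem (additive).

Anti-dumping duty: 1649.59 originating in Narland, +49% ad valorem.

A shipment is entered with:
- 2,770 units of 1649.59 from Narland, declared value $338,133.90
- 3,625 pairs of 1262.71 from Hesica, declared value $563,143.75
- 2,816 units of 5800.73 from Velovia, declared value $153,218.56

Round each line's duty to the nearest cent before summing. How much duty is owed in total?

Line 1 (1649.59, Narland, 2,770 units, $338,133.90):
Base rate for 1649.59 is 22%.
Additional duty on 1649.59 from Narland: +49%. Applied ad valorem rate: 22% + 49% = 71%.
Duty = $338,133.90 × 71% = $240,075.07.
Line 2 (1262.71, Hesica, 3,625 pairs, $563,143.75):
Base rate for 1262.71 is 20.5%.
Origin Hesica qualifies under the Faron–Hesica agreement and 1262.71 is covered: preferential rate Free applies instead.
The additional-duty order on 1262.71 targets Narland, not Hesica; it does not apply.
Duty = $563,143.75 × 0% = $0.00.
Line 3 (5800.73, Velovia, 2,816 units, $153,218.56):
Base rate for 5800.73 is 7%.
Duty = $153,218.56 × 7% = $10,725.30.
Total = $240,075.07 + $0.00 + $10,725.30 = $250,800.37.

$250,800.37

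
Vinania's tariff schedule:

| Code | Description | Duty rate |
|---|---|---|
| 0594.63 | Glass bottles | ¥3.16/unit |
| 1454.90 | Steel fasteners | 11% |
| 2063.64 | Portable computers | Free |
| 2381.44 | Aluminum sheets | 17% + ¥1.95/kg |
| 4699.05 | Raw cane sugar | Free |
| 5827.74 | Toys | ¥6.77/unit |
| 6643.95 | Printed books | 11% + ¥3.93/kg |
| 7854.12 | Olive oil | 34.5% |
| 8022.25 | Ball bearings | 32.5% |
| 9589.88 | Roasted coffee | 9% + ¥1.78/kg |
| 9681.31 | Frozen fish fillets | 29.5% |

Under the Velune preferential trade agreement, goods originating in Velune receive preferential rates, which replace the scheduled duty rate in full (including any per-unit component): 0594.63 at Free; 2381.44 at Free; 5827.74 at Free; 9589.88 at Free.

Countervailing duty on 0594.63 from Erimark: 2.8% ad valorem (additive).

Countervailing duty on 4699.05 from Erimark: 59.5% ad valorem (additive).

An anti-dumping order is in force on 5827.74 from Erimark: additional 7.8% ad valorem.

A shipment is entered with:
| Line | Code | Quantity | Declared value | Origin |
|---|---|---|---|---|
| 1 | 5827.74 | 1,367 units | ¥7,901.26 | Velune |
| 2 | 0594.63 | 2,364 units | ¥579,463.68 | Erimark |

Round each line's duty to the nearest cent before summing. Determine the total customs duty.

¥23,695.22

Line 1 (5827.74, Velune, 1,367 units, ¥7,901.26):
Base rate for 5827.74 is ¥6.77/unit.
Origin Velune qualifies under the Vinania–Velune agreement and 5827.74 is covered: preferential rate Free applies instead.
The additional-duty order on 5827.74 targets Erimark, not Velune; it does not apply.
Duty = ¥7,901.26 × 0% = ¥0.00.
Line 2 (0594.63, Erimark, 2,364 units, ¥579,463.68):
Base rate for 0594.63 is ¥3.16/unit.
0594.63 has an FTA preferential rate, but origin Erimark is not Velune; base rate stands.
Additional duty on 0594.63 from Erimark: +2.8% ad valorem. Applied ad valorem rate = 2.8%.
Duty = ¥579,463.68 × 2.8% + 2,364 × ¥3.16 = ¥23,695.22.
Total = ¥0.00 + ¥23,695.22 = ¥23,695.22.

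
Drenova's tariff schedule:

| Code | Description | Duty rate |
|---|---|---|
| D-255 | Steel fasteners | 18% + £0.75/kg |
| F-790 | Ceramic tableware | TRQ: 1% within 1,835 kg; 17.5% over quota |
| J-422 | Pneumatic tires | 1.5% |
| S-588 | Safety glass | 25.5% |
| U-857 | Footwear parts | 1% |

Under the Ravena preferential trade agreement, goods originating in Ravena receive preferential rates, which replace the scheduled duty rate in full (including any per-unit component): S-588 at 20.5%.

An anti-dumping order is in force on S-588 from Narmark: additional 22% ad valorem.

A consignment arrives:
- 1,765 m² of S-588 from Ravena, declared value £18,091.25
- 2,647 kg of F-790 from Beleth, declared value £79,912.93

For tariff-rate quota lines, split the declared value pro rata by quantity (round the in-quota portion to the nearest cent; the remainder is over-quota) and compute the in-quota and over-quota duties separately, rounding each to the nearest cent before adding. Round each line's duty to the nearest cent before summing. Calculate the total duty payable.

Line 1 (S-588, Ravena, 1,765 m², £18,091.25):
Base rate for S-588 is 25.5%.
Origin Ravena qualifies under the Drenova–Ravena agreement and S-588 is covered: preferential rate 20.5% applies instead.
The additional-duty order on S-588 targets Narmark, not Ravena; it does not apply.
Duty = £18,091.25 × 20.5% = £3,708.71.
Line 2 (F-790, Beleth, 2,647 kg, £79,912.93):
Code F-790 is under a tariff-rate quota (threshold 1,835 kg). In-quota: 1,835 kg at 1%; over-quota: 812 kg at 17.5%.
Pro-rata value split: in-quota = £79,912.93 × 1,835/2,647 = £55,398.65; over-quota = £79,912.93 − £55,398.65 = £24,514.28.
In-quota duty = £55,398.65 × 1% = £553.99. Over-quota duty = £24,514.28 × 17.5% = £4,290.00.
Line duty = £553.99 + £4,290.00 = £4,843.99.
Total = £3,708.71 + £4,843.99 = £8,552.70.

£8,552.70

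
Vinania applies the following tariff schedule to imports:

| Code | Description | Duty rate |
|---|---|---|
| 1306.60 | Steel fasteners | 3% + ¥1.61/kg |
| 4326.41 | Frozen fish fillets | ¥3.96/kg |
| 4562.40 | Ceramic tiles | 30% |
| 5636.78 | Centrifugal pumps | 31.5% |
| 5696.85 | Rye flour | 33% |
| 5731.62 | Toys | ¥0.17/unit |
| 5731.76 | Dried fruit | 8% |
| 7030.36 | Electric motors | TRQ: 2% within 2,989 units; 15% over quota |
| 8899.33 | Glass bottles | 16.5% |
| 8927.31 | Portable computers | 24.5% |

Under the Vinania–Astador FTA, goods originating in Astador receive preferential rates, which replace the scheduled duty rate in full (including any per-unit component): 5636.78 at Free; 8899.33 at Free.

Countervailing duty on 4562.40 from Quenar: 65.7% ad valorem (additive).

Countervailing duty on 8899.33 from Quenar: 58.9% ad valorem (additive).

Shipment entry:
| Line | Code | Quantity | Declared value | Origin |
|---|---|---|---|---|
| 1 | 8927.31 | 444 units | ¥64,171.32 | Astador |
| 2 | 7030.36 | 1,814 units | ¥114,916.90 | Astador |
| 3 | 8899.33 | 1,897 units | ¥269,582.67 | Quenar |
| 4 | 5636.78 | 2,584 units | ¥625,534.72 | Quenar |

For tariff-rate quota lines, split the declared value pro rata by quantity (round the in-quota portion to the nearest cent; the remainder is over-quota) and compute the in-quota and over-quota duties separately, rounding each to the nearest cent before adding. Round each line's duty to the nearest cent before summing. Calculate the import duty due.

¥418,329.08

Line 1 (8927.31, Astador, 444 units, ¥64,171.32):
Base rate for 8927.31 is 24.5%.
Origin Astador is the FTA partner but 8927.31 is not on the preference list; base rate stands.
Duty = ¥64,171.32 × 24.5% = ¥15,721.97.
Line 2 (7030.36, Astador, 1,814 units, ¥114,916.90):
Code 7030.36 is under a tariff-rate quota (threshold 2,989 units). Quantity 1,814 units is within the quota, so the in-quota rate 2% applies to the full value.
Duty = ¥114,916.90 × 2% = ¥2,298.34.
Line 3 (8899.33, Quenar, 1,897 units, ¥269,582.67):
Base rate for 8899.33 is 16.5%.
8899.33 has an FTA preferential rate, but origin Quenar is not Astador; base rate stands.
Additional duty on 8899.33 from Quenar: +58.9%. Applied ad valorem rate: 16.5% + 58.9% = 75.4%.
Duty = ¥269,582.67 × 75.4% = ¥203,265.33.
Line 4 (5636.78, Quenar, 2,584 units, ¥625,534.72):
Base rate for 5636.78 is 31.5%.
5636.78 has an FTA preferential rate, but origin Quenar is not Astador; base rate stands.
Duty = ¥625,534.72 × 31.5% = ¥197,043.44.
Total = ¥15,721.97 + ¥2,298.34 + ¥203,265.33 + ¥197,043.44 = ¥418,329.08.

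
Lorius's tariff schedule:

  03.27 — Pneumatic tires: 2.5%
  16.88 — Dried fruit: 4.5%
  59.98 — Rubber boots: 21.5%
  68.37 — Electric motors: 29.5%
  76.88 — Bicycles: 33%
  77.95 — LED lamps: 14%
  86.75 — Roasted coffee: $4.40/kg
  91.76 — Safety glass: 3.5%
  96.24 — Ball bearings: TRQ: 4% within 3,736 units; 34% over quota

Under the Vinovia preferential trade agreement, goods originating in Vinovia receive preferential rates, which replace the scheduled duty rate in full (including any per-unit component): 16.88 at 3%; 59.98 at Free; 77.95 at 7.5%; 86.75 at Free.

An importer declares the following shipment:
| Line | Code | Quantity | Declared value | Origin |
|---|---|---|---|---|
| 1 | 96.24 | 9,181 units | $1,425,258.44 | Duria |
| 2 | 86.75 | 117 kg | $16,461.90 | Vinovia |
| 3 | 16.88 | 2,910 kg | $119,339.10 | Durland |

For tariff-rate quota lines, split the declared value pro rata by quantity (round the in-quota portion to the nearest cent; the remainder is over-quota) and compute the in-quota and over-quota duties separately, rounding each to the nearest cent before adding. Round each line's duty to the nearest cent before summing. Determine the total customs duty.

Line 1 (96.24, Duria, 9,181 units, $1,425,258.44):
Code 96.24 is under a tariff-rate quota (threshold 3,736 units). In-quota: 3,736 units at 4%; over-quota: 5,445 units at 34%.
Pro-rata value split: in-quota = $1,425,258.44 × 3,736/9,181 = $579,976.64; over-quota = $1,425,258.44 − $579,976.64 = $845,281.80.
In-quota duty = $579,976.64 × 4% = $23,199.07. Over-quota duty = $845,281.80 × 34% = $287,395.81.
Line duty = $23,199.07 + $287,395.81 = $310,594.88.
Line 2 (86.75, Vinovia, 117 kg, $16,461.90):
Base rate for 86.75 is $4.40/kg.
Origin Vinovia qualifies under the Lorius–Vinovia agreement and 86.75 is covered: preferential rate Free applies instead.
Duty = $16,461.90 × 0% = $0.00.
Line 3 (16.88, Durland, 2,910 kg, $119,339.10):
Base rate for 16.88 is 4.5%.
16.88 has an FTA preferential rate, but origin Durland is not Vinovia; base rate stands.
Duty = $119,339.10 × 4.5% = $5,370.26.
Total = $310,594.88 + $0.00 + $5,370.26 = $315,965.14.

$315,965.14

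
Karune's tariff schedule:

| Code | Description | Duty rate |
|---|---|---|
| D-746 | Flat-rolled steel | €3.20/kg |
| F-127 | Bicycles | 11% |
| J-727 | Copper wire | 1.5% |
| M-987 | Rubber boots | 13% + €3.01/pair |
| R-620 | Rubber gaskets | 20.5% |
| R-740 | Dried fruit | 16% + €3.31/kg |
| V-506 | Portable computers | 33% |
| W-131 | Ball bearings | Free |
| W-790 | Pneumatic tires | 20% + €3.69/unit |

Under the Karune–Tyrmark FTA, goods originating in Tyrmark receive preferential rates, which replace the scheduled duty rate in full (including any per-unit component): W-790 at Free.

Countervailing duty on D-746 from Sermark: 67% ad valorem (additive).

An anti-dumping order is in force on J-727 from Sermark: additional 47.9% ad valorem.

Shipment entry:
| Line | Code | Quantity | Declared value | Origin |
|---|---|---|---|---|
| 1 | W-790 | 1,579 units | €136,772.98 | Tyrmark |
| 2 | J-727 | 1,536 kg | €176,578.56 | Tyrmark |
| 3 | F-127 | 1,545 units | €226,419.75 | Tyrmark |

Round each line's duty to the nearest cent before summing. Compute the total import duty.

€27,554.85

Line 1 (W-790, Tyrmark, 1,579 units, €136,772.98):
Base rate for W-790 is 20% + €3.69/unit.
Origin Tyrmark qualifies under the Karune–Tyrmark agreement and W-790 is covered: preferential rate Free applies instead.
Duty = €136,772.98 × 0% = €0.00.
Line 2 (J-727, Tyrmark, 1,536 kg, €176,578.56):
Base rate for J-727 is 1.5%.
Origin Tyrmark is the FTA partner but J-727 is not on the preference list; base rate stands.
The additional-duty order on J-727 targets Sermark, not Tyrmark; it does not apply.
Duty = €176,578.56 × 1.5% = €2,648.68.
Line 3 (F-127, Tyrmark, 1,545 units, €226,419.75):
Base rate for F-127 is 11%.
Origin Tyrmark is the FTA partner but F-127 is not on the preference list; base rate stands.
Duty = €226,419.75 × 11% = €24,906.17.
Total = €0.00 + €2,648.68 + €24,906.17 = €27,554.85.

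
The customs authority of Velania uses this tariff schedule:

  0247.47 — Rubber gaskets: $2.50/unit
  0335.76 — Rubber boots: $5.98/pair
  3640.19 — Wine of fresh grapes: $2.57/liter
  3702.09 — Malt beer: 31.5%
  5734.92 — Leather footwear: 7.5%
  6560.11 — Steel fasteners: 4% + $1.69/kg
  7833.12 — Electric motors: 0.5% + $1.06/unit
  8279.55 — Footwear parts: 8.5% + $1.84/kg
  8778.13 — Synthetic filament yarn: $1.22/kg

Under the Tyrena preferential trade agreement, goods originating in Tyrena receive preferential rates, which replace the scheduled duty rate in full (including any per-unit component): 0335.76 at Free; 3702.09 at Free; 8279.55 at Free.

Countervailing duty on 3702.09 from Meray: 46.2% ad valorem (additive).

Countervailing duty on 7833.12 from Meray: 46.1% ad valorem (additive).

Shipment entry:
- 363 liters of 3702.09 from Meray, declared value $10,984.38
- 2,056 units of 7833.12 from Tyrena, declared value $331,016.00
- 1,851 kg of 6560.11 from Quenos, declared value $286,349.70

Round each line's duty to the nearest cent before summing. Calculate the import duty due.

Line 1 (3702.09, Meray, 363 liters, $10,984.38):
Base rate for 3702.09 is 31.5%.
3702.09 has an FTA preferential rate, but origin Meray is not Tyrena; base rate stands.
Additional duty on 3702.09 from Meray: +46.2%. Applied ad valorem rate: 31.5% + 46.2% = 77.7%.
Duty = $10,984.38 × 77.7% = $8,534.86.
Line 2 (7833.12, Tyrena, 2,056 units, $331,016.00):
Base rate for 7833.12 is 0.5% + $1.06/unit.
Origin Tyrena is the FTA partner but 7833.12 is not on the preference list; base rate stands.
The additional-duty order on 7833.12 targets Meray, not Tyrena; it does not apply.
Duty = $331,016.00 × 0.5% + 2,056 × $1.06 = $3,834.44.
Line 3 (6560.11, Quenos, 1,851 kg, $286,349.70):
Base rate for 6560.11 is 4% + $1.69/kg.
Duty = $286,349.70 × 4% + 1,851 × $1.69 = $14,582.18.
Total = $8,534.86 + $3,834.44 + $14,582.18 = $26,951.48.

$26,951.48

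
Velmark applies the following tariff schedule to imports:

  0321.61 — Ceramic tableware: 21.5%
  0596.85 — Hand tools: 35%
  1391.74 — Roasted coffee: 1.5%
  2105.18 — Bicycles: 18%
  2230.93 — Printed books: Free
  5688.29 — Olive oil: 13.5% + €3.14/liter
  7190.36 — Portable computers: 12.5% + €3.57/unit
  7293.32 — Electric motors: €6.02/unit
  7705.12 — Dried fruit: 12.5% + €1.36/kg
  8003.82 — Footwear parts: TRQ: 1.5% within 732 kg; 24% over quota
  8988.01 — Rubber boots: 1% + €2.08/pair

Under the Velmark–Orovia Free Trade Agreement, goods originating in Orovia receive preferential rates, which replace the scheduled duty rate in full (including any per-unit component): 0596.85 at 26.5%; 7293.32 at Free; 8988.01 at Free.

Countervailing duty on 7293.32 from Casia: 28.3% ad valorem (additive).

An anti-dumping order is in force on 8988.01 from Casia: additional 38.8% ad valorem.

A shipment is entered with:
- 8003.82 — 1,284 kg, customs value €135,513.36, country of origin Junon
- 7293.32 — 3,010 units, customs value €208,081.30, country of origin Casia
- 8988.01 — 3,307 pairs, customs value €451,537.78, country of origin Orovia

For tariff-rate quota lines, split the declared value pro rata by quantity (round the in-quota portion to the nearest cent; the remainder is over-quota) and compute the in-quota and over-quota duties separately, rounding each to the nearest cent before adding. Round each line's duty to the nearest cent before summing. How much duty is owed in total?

Line 1 (8003.82, Junon, 1,284 kg, €135,513.36):
Code 8003.82 is under a tariff-rate quota (threshold 732 kg). In-quota: 732 kg at 1.5%; over-quota: 552 kg at 24%.
Pro-rata value split: in-quota = €135,513.36 × 732/1,284 = €77,255.28; over-quota = €135,513.36 − €77,255.28 = €58,258.08.
In-quota duty = €77,255.28 × 1.5% = €1,158.83. Over-quota duty = €58,258.08 × 24% = €13,981.94.
Line duty = €1,158.83 + €13,981.94 = €15,140.77.
Line 2 (7293.32, Casia, 3,010 units, €208,081.30):
Base rate for 7293.32 is €6.02/unit.
7293.32 has an FTA preferential rate, but origin Casia is not Orovia; base rate stands.
Additional duty on 7293.32 from Casia: +28.3% ad valorem. Applied ad valorem rate = 28.3%.
Duty = €208,081.30 × 28.3% + 3,010 × €6.02 = €77,007.21.
Line 3 (8988.01, Orovia, 3,307 pairs, €451,537.78):
Base rate for 8988.01 is 1% + €2.08/pair.
Origin Orovia qualifies under the Velmark–Orovia agreement and 8988.01 is covered: preferential rate Free applies instead.
The additional-duty order on 8988.01 targets Casia, not Orovia; it does not apply.
Duty = €451,537.78 × 0% = €0.00.
Total = €15,140.77 + €77,007.21 + €0.00 = €92,147.98.

€92,147.98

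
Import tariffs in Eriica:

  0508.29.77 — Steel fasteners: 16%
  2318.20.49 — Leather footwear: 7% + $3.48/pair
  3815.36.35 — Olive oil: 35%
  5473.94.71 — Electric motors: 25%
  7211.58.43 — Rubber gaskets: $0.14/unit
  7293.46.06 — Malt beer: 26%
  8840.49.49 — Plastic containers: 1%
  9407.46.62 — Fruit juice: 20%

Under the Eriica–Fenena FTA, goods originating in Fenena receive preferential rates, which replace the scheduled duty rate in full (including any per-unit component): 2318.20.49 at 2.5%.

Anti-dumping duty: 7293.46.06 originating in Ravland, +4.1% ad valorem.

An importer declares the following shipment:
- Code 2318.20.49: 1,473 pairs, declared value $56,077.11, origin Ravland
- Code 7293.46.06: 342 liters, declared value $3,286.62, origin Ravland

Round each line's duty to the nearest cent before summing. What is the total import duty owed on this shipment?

Line 1 (2318.20.49, Ravland, 1,473 pairs, $56,077.11):
Base rate for 2318.20.49 is 7% + $3.48/pair.
2318.20.49 has an FTA preferential rate, but origin Ravland is not Fenena; base rate stands.
Duty = $56,077.11 × 7% + 1,473 × $3.48 = $9,051.44.
Line 2 (7293.46.06, Ravland, 342 liters, $3,286.62):
Base rate for 7293.46.06 is 26%.
Additional duty on 7293.46.06 from Ravland: +4.1%. Applied ad valorem rate: 26% + 4.1% = 30.1%.
Duty = $3,286.62 × 30.1% = $989.27.
Total = $9,051.44 + $989.27 = $10,040.71.

$10,040.71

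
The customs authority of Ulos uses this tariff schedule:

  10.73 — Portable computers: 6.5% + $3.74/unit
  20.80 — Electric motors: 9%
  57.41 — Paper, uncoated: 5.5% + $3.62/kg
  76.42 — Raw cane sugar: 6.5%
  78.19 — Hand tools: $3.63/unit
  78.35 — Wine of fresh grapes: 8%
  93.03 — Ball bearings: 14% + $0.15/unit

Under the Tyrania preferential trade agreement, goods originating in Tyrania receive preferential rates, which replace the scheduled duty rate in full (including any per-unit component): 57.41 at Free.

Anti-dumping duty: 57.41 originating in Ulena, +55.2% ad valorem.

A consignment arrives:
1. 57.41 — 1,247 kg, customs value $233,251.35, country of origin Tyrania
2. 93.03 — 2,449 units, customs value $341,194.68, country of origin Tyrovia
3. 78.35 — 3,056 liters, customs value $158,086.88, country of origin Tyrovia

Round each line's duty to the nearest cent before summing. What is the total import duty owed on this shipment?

$60,781.56

Line 1 (57.41, Tyrania, 1,247 kg, $233,251.35):
Base rate for 57.41 is 5.5% + $3.62/kg.
Origin Tyrania qualifies under the Ulos–Tyrania agreement and 57.41 is covered: preferential rate Free applies instead.
The additional-duty order on 57.41 targets Ulena, not Tyrania; it does not apply.
Duty = $233,251.35 × 0% = $0.00.
Line 2 (93.03, Tyrovia, 2,449 units, $341,194.68):
Base rate for 93.03 is 14% + $0.15/unit.
Duty = $341,194.68 × 14% + 2,449 × $0.15 = $48,134.61.
Line 3 (78.35, Tyrovia, 3,056 liters, $158,086.88):
Base rate for 78.35 is 8%.
Duty = $158,086.88 × 8% = $12,646.95.
Total = $0.00 + $48,134.61 + $12,646.95 = $60,781.56.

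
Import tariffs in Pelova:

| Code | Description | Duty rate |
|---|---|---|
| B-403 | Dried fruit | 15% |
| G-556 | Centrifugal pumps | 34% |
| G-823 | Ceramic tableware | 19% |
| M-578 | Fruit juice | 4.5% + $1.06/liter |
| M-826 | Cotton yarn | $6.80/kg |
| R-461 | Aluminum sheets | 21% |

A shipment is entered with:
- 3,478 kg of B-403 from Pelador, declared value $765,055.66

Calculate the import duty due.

$114,758.35

Line 1 (B-403, Pelador, 3,478 kg, $765,055.66):
Base rate for B-403 is 15%.
Duty = $765,055.66 × 15% = $114,758.35.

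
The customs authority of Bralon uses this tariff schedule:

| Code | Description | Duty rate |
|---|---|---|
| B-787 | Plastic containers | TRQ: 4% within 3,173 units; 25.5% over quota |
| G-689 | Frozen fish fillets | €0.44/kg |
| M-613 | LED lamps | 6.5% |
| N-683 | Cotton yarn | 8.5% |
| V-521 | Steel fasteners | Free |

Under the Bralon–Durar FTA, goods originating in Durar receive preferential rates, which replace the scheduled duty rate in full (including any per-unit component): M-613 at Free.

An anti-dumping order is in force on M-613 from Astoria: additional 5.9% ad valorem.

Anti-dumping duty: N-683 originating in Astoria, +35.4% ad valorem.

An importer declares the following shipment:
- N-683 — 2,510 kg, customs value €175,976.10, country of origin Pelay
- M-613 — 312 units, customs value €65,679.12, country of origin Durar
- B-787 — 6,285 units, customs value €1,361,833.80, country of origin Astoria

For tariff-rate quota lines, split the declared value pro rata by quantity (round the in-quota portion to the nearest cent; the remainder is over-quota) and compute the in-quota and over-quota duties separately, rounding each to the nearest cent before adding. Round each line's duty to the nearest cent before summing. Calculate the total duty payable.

€214,407.58

Line 1 (N-683, Pelay, 2,510 kg, €175,976.10):
Base rate for N-683 is 8.5%.
The additional-duty order on N-683 targets Astoria, not Pelay; it does not apply.
Duty = €175,976.10 × 8.5% = €14,957.97.
Line 2 (M-613, Durar, 312 units, €65,679.12):
Base rate for M-613 is 6.5%.
Origin Durar qualifies under the Bralon–Durar agreement and M-613 is covered: preferential rate Free applies instead.
The additional-duty order on M-613 targets Astoria, not Durar; it does not apply.
Duty = €65,679.12 × 0% = €0.00.
Line 3 (B-787, Astoria, 6,285 units, €1,361,833.80):
Code B-787 is under a tariff-rate quota (threshold 3,173 units). In-quota: 3,173 units at 4%; over-quota: 3,112 units at 25.5%.
Pro-rata value split: in-quota = €1,361,833.80 × 3,173/6,285 = €687,525.64; over-quota = €1,361,833.80 − €687,525.64 = €674,308.16.
In-quota duty = €687,525.64 × 4% = €27,501.03. Over-quota duty = €674,308.16 × 25.5% = €171,948.58.
Line duty = €27,501.03 + €171,948.58 = €199,449.61.
Total = €14,957.97 + €0.00 + €199,449.61 = €214,407.58.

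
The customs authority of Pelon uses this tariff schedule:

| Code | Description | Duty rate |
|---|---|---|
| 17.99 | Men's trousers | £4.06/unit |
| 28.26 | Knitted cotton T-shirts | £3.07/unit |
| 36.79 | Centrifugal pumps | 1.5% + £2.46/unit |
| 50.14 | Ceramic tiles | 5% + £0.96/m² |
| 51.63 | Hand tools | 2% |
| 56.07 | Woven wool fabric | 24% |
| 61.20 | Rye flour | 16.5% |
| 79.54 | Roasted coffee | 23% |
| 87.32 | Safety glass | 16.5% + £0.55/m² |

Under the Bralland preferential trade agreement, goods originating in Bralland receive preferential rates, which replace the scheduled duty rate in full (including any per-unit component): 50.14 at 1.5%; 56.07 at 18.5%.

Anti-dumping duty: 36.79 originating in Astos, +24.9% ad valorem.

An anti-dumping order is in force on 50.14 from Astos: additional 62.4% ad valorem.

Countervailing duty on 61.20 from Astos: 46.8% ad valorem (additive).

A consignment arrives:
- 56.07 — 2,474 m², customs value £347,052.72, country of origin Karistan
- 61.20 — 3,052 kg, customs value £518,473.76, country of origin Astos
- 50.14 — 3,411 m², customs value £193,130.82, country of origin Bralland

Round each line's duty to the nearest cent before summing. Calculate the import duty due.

£414,383.50

Line 1 (56.07, Karistan, 2,474 m², £347,052.72):
Base rate for 56.07 is 24%.
56.07 has an FTA preferential rate, but origin Karistan is not Bralland; base rate stands.
Duty = £347,052.72 × 24% = £83,292.65.
Line 2 (61.20, Astos, 3,052 kg, £518,473.76):
Base rate for 61.20 is 16.5%.
Additional duty on 61.20 from Astos: +46.8%. Applied ad valorem rate: 16.5% + 46.8% = 63.3%.
Duty = £518,473.76 × 63.3% = £328,193.89.
Line 3 (50.14, Bralland, 3,411 m², £193,130.82):
Base rate for 50.14 is 5% + £0.96/m².
Origin Bralland qualifies under the Pelon–Bralland agreement and 50.14 is covered: preferential rate 1.5% applies instead.
The additional-duty order on 50.14 targets Astos, not Bralland; it does not apply.
Duty = £193,130.82 × 1.5% = £2,896.96.
Total = £83,292.65 + £328,193.89 + £2,896.96 = £414,383.50.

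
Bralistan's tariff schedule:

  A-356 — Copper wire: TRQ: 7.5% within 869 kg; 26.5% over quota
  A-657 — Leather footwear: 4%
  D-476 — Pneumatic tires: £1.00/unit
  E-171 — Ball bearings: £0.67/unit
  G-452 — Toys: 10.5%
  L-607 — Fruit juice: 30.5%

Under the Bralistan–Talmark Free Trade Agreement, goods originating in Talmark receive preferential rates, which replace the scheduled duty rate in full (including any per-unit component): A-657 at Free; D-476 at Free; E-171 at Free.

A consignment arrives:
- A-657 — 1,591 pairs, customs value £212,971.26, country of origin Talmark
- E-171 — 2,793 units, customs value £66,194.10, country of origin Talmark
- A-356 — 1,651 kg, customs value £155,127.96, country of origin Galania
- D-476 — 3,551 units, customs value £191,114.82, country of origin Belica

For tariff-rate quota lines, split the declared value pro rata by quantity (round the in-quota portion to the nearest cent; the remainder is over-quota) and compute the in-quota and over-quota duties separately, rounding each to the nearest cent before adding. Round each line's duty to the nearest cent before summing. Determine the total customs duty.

Line 1 (A-657, Talmark, 1,591 pairs, £212,971.26):
Base rate for A-657 is 4%.
Origin Talmark qualifies under the Bralistan–Talmark agreement and A-657 is covered: preferential rate Free applies instead.
Duty = £212,971.26 × 0% = £0.00.
Line 2 (E-171, Talmark, 2,793 units, £66,194.10):
Base rate for E-171 is £0.67/unit.
Origin Talmark qualifies under the Bralistan–Talmark agreement and E-171 is covered: preferential rate Free applies instead.
Duty = £66,194.10 × 0% = £0.00.
Line 3 (A-356, Galania, 1,651 kg, £155,127.96):
Code A-356 is under a tariff-rate quota (threshold 869 kg). In-quota: 869 kg at 7.5%; over-quota: 782 kg at 26.5%.
Pro-rata value split: in-quota = £155,127.96 × 869/1,651 = £81,651.24; over-quota = £155,127.96 − £81,651.24 = £73,476.72.
In-quota duty = £81,651.24 × 7.5% = £6,123.84. Over-quota duty = £73,476.72 × 26.5% = £19,471.33.
Line duty = £6,123.84 + £19,471.33 = £25,595.17.
Line 4 (D-476, Belica, 3,551 units, £191,114.82):
Base rate for D-476 is £1.00/unit.
D-476 has an FTA preferential rate, but origin Belica is not Talmark; base rate stands.
Duty = 3,551 × £1.00 = £3,551.00.
Total = £0.00 + £0.00 + £25,595.17 + £3,551.00 = £29,146.17.

£29,146.17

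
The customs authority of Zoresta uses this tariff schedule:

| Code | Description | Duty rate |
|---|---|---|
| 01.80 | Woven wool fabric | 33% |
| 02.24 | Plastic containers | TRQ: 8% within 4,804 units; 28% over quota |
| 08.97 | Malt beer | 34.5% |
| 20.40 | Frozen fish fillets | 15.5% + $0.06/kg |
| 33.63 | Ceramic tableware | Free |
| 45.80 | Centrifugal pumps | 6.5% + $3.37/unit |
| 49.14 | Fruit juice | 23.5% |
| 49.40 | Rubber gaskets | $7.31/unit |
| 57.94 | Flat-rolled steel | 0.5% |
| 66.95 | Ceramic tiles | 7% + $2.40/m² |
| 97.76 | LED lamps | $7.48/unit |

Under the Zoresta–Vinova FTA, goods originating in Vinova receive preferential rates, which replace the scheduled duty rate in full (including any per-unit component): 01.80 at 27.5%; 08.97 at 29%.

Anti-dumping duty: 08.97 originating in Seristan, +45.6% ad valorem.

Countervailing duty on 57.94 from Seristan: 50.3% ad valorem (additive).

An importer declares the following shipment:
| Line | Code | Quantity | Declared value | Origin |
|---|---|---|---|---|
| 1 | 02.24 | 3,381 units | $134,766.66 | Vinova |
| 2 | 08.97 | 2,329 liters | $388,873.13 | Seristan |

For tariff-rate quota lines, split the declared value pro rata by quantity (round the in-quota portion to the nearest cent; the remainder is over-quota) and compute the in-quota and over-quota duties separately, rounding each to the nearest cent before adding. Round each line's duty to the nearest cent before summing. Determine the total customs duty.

Line 1 (02.24, Vinova, 3,381 units, $134,766.66):
Code 02.24 is under a tariff-rate quota (threshold 4,804 units). Quantity 3,381 units is within the quota, so the in-quota rate 8% applies to the full value.
Duty = $134,766.66 × 8% = $10,781.33.
Line 2 (08.97, Seristan, 2,329 liters, $388,873.13):
Base rate for 08.97 is 34.5%.
08.97 has an FTA preferential rate, but origin Seristan is not Vinova; base rate stands.
Additional duty on 08.97 from Seristan: +45.6%. Applied ad valorem rate: 34.5% + 45.6% = 80.1%.
Duty = $388,873.13 × 80.1% = $311,487.38.
Total = $10,781.33 + $311,487.38 = $322,268.71.

$322,268.71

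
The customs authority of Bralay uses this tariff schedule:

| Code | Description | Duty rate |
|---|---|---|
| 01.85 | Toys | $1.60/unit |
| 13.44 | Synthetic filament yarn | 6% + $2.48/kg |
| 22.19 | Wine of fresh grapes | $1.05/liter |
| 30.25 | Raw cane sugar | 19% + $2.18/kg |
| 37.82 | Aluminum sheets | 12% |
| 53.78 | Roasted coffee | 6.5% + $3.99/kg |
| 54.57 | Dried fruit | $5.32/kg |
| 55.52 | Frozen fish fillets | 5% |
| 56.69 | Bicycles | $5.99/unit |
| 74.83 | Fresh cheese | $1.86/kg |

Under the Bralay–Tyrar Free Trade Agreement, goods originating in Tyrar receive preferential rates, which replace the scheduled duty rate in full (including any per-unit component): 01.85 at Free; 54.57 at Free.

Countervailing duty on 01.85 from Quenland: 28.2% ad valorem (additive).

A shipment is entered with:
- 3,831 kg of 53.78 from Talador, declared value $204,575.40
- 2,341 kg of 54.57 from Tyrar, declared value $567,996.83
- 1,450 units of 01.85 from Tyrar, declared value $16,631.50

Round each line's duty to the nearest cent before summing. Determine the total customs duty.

$28,583.09

Line 1 (53.78, Talador, 3,831 kg, $204,575.40):
Base rate for 53.78 is 6.5% + $3.99/kg.
Duty = $204,575.40 × 6.5% + 3,831 × $3.99 = $28,583.09.
Line 2 (54.57, Tyrar, 2,341 kg, $567,996.83):
Base rate for 54.57 is $5.32/kg.
Origin Tyrar qualifies under the Bralay–Tyrar agreement and 54.57 is covered: preferential rate Free applies instead.
Duty = $567,996.83 × 0% = $0.00.
Line 3 (01.85, Tyrar, 1,450 units, $16,631.50):
Base rate for 01.85 is $1.60/unit.
Origin Tyrar qualifies under the Bralay–Tyrar agreement and 01.85 is covered: preferential rate Free applies instead.
The additional-duty order on 01.85 targets Quenland, not Tyrar; it does not apply.
Duty = $16,631.50 × 0% = $0.00.
Total = $28,583.09 + $0.00 + $0.00 = $28,583.09.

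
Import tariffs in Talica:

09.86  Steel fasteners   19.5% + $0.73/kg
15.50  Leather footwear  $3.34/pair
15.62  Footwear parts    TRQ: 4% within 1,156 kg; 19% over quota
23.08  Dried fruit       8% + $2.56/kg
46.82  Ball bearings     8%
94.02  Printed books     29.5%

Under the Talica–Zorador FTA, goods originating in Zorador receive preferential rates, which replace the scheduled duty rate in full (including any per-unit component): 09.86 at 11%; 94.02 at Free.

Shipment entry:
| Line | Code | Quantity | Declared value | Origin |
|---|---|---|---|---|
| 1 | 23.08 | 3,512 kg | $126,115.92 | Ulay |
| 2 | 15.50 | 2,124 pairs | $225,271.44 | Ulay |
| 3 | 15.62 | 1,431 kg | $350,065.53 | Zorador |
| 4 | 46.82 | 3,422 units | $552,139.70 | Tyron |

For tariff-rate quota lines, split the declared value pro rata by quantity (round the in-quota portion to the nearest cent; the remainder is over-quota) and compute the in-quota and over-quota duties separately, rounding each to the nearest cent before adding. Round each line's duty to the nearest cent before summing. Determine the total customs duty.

$94,438.94

Line 1 (23.08, Ulay, 3,512 kg, $126,115.92):
Base rate for 23.08 is 8% + $2.56/kg.
Duty = $126,115.92 × 8% + 3,512 × $2.56 = $19,079.99.
Line 2 (15.50, Ulay, 2,124 pairs, $225,271.44):
Base rate for 15.50 is $3.34/pair.
Duty = 2,124 × $3.34 = $7,094.16.
Line 3 (15.62, Zorador, 1,431 kg, $350,065.53):
Code 15.62 is under a tariff-rate quota (threshold 1,156 kg). In-quota: 1,156 kg at 4%; over-quota: 275 kg at 19%.
Pro-rata value split: in-quota = $350,065.53 × 1,156/1,431 = $282,792.28; over-quota = $350,065.53 − $282,792.28 = $67,273.25.
In-quota duty = $282,792.28 × 4% = $11,311.69. Over-quota duty = $67,273.25 × 19% = $12,781.92.
Line duty = $11,311.69 + $12,781.92 = $24,093.61.
Line 4 (46.82, Tyron, 3,422 units, $552,139.70):
Base rate for 46.82 is 8%.
Duty = $552,139.70 × 8% = $44,171.18.
Total = $19,079.99 + $7,094.16 + $24,093.61 + $44,171.18 = $94,438.94.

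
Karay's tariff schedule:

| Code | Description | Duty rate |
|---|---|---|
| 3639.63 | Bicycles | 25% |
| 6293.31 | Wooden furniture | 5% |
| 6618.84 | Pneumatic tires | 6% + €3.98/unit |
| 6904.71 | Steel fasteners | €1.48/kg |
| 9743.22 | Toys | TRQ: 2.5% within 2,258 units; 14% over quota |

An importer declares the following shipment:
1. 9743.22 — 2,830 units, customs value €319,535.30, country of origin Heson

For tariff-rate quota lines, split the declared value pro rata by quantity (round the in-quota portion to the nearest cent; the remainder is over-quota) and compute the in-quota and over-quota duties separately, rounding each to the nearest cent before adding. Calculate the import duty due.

€15,415.60

Line 1 (9743.22, Heson, 2,830 units, €319,535.30):
Code 9743.22 is under a tariff-rate quota (threshold 2,258 units). In-quota: 2,258 units at 2.5%; over-quota: 572 units at 14%.
Pro-rata value split: in-quota = €319,535.30 × 2,258/2,830 = €254,950.78; over-quota = €319,535.30 − €254,950.78 = €64,584.52.
In-quota duty = €254,950.78 × 2.5% = €6,373.77. Over-quota duty = €64,584.52 × 14% = €9,041.83.
Line duty = €6,373.77 + €9,041.83 = €15,415.60.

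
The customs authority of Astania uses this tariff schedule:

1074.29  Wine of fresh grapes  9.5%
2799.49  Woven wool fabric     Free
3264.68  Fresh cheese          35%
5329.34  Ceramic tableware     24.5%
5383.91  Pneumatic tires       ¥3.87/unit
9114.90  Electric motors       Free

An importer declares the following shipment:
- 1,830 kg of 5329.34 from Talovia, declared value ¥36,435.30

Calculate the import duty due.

¥8,926.65

Line 1 (5329.34, Talovia, 1,830 kg, ¥36,435.30):
Base rate for 5329.34 is 24.5%.
Duty = ¥36,435.30 × 24.5% = ¥8,926.65.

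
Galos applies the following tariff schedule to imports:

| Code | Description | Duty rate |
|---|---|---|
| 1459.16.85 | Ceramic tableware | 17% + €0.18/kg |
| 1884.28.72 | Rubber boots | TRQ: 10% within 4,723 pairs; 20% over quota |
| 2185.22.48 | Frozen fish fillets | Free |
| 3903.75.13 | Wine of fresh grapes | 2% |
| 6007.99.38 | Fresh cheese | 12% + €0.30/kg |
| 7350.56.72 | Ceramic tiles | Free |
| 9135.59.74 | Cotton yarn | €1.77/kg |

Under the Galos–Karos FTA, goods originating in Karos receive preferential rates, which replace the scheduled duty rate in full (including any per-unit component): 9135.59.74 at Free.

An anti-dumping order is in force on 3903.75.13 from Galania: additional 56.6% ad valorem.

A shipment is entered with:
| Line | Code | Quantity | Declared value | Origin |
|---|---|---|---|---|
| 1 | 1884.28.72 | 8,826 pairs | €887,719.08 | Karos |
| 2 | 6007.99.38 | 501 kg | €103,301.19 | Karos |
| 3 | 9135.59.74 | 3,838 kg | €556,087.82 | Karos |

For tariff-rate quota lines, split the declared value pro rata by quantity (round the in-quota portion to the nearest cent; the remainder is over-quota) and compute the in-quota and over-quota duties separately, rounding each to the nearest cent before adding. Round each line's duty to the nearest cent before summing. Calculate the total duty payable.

€142,586.32

Line 1 (1884.28.72, Karos, 8,826 pairs, €887,719.08):
Code 1884.28.72 is under a tariff-rate quota (threshold 4,723 pairs). In-quota: 4,723 pairs at 10%; over-quota: 4,103 pairs at 20%.
Pro-rata value split: in-quota = €887,719.08 × 4,723/8,826 = €475,039.34; over-quota = €887,719.08 − €475,039.34 = €412,679.74.
In-quota duty = €475,039.34 × 10% = €47,503.93. Over-quota duty = €412,679.74 × 20% = €82,535.95.
Line duty = €47,503.93 + €82,535.95 = €130,039.88.
Line 2 (6007.99.38, Karos, 501 kg, €103,301.19):
Base rate for 6007.99.38 is 12% + €0.30/kg.
Origin Karos is the FTA partner but 6007.99.38 is not on the preference list; base rate stands.
Duty = €103,301.19 × 12% + 501 × €0.30 = €12,546.44.
Line 3 (9135.59.74, Karos, 3,838 kg, €556,087.82):
Base rate for 9135.59.74 is €1.77/kg.
Origin Karos qualifies under the Galos–Karos agreement and 9135.59.74 is covered: preferential rate Free applies instead.
Duty = €556,087.82 × 0% = €0.00.
Total = €130,039.88 + €12,546.44 + €0.00 = €142,586.32.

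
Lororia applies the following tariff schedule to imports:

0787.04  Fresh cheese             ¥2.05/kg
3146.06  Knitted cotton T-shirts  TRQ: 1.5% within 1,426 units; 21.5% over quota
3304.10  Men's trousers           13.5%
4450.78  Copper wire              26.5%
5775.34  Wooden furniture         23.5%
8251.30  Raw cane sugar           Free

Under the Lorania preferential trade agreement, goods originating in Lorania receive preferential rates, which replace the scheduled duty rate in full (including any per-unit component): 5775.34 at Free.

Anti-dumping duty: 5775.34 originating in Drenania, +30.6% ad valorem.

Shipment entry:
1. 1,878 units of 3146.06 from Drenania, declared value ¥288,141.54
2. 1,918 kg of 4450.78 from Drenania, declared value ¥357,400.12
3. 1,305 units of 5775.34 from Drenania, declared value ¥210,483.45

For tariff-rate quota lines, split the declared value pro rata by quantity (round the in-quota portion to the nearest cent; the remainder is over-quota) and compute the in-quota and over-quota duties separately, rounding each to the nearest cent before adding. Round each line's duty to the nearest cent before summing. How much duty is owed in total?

Line 1 (3146.06, Drenania, 1,878 units, ¥288,141.54):
Code 3146.06 is under a tariff-rate quota (threshold 1,426 units). In-quota: 1,426 units at 1.5%; over-quota: 452 units at 21.5%.
Pro-rata value split: in-quota = ¥288,141.54 × 1,426/1,878 = ¥218,791.18; over-quota = ¥288,141.54 − ¥218,791.18 = ¥69,350.36.
In-quota duty = ¥218,791.18 × 1.5% = ¥3,281.87. Over-quota duty = ¥69,350.36 × 21.5% = ¥14,910.33.
Line duty = ¥3,281.87 + ¥14,910.33 = ¥18,192.20.
Line 2 (4450.78, Drenania, 1,918 kg, ¥357,400.12):
Base rate for 4450.78 is 26.5%.
Duty = ¥357,400.12 × 26.5% = ¥94,711.03.
Line 3 (5775.34, Drenania, 1,305 units, ¥210,483.45):
Base rate for 5775.34 is 23.5%.
5775.34 has an FTA preferential rate, but origin Drenania is not Lorania; base rate stands.
Additional duty on 5775.34 from Drenania: +30.6%. Applied ad valorem rate: 23.5% + 30.6% = 54.1%.
Duty = ¥210,483.45 × 54.1% = ¥113,871.55.
Total = ¥18,192.20 + ¥94,711.03 + ¥113,871.55 = ¥226,774.78.

¥226,774.78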